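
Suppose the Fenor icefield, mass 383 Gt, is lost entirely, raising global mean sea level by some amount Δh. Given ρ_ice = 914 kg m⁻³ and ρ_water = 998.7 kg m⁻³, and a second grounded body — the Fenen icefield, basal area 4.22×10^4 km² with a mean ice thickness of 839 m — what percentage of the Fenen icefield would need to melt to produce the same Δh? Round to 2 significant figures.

≈ 1.2 %

Equal sea-level rise means equal mass of meltwater, i.e. equal mass of ice lost.
Ice mass of Fenor: 3.830×10^14 kg; ice mass of Fenen: 3.236×10^16 kg.
Fraction required = 3.830×10^14 / 3.236×10^16 = 0.0118 → 1.2 %.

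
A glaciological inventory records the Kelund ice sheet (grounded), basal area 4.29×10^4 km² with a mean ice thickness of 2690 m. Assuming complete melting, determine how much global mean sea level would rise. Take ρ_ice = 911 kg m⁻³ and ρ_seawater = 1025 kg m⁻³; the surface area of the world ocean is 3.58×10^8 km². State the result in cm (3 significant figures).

Kelund: ice volume = 4.29×10^4 km² × 2690 m = 1.154×10^5 km³; 1.154×10^5 × (911/1025) = 1.026×10^5 km³ of water.
Spread over 3.58×10^14 m² of ocean, Δh = 1.026×10^14 / 3.58×10^14 = 0.286 m = 28.6 cm.

≈ 28.6 cm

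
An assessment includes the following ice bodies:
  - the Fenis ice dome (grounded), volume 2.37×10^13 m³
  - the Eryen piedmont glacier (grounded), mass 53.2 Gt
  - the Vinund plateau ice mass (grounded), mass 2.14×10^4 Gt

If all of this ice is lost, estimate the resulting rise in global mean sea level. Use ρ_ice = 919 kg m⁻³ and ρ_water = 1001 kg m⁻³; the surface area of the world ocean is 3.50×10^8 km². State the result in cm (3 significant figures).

≈ 12.3 cm

Fenis: 2.37×10^13 m³ × (919/1001) = 2.176×10^13 m³ of water.
Eryen: 53.2 Gt = 5.320×10^13 kg; dividing by ρ_w = 1001 kg m⁻³ gives 5.315×10^10 m³ of water.
Vinund: 2.14×10^4 Gt = 2.140×10^16 kg; dividing by ρ_w = 1001 kg m⁻³ gives 2.138×10^13 m³ of water.
Total added water ≈ 4.319×10^13 m³ over 3.50×10^14 m² → Δh = 0.123 m = 12.3 cm.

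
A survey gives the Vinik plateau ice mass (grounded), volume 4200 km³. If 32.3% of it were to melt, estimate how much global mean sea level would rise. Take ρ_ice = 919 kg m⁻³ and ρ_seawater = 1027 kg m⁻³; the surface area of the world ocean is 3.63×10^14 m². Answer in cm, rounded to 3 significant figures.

≈ 0.334 cm

Vinik: 0.323 × 4200 km³ × (919/1027) = 1214 km³ of water.
Spread over 3.63×10^14 m² of ocean, Δh = 1.214×10^12 / 3.63×10^14 = 3.34×10^-3 m = 0.334 cm.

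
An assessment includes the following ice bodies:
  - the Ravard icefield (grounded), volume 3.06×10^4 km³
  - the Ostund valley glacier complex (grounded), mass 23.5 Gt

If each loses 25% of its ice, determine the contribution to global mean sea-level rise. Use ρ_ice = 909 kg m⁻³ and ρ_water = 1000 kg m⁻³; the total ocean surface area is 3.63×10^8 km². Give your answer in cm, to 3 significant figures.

Ravard: 0.25 × 3.06×10^4 km³ × (909/1000) = 6954 km³ of water.
Ostund: 0.25 × 23.5 Gt = 5.875×10^12 kg; dividing by ρ_w = 1000 kg m⁻³ gives 5.875×10^9 m³ of water.
Total added water ≈ 6.960×10^12 m³ over 3.63×10^14 m² → Δh = 0.0192 m = 1.92 cm.

≈ 1.92 cm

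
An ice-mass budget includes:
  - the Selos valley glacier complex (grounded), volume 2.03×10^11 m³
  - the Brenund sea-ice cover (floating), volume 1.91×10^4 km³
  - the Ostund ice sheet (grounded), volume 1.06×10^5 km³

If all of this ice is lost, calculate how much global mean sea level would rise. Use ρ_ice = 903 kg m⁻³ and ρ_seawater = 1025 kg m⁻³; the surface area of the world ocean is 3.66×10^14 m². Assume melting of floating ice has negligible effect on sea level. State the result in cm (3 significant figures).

≈ 25.6 cm

Selos: 2.03×10^11 m³ × (903/1025) = 1.788×10^11 m³ of water.
The Brenund sea-ice cover is floating and already displaces its own weight of water, so its melt adds essentially nothing to sea level.
Ostund: 1.06×10^5 km³ × (903/1025) = 9.338×10^4 km³ of water.
Total added water ≈ 9.356×10^13 m³ over 3.66×10^14 m² → Δh = 0.256 m = 25.6 cm.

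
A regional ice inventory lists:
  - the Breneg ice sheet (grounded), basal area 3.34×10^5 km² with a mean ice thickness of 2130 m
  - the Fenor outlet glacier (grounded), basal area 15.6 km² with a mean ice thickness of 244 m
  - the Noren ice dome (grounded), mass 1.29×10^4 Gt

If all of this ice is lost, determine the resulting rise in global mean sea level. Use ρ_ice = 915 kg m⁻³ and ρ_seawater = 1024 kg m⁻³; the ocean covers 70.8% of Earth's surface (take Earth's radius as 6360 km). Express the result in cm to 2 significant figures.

≈ 180 cm

Breneg: ice volume = 3.34×10^5 km² × 2130 m = 7.114×10^5 km³; 7.114×10^5 × (915/1024) = 6.357×10^5 km³ of water.
Fenor: ice volume = 15.6 km² × 244 m = 3.806 km³; 3.806 × (915/1024) = 3.401 km³ of water.
Noren: 1.29×10^4 Gt = 1.290×10^16 kg; dividing by ρ_w = 1024 kg m⁻³ gives 1.260×10^13 m³ of water.
Total added water ≈ 6.483×10^14 m³ over 3.60×10^14 m² → Δh = 1.80 m = 180 cm.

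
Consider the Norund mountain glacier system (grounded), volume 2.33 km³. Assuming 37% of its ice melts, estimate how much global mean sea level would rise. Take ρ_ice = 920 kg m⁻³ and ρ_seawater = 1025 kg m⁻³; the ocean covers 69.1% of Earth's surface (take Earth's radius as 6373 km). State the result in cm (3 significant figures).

≈ 2.19×10^-4 cm

Norund: 0.37 × 2.33 km³ × (920/1025) = 0.7738 km³ of water.
Spread over 3.53×10^14 m² of ocean, Δh = 7.738×10^8 / 3.53×10^14 = 2.19×10^-6 m = 2.19×10^-4 cm.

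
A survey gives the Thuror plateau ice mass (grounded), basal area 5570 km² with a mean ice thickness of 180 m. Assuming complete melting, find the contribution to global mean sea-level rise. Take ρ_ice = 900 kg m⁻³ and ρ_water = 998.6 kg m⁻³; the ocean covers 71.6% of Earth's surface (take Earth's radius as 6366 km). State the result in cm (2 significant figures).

Thuror: ice volume = 5570 km² × 180 m = 1003 km³; 1003 × (900/998.6) = 903.6 km³ of water.
Spread over 3.65×10^14 m² of ocean, Δh = 9.036×10^11 / 3.65×10^14 = 2.48×10^-3 m = 0.25 cm.

≈ 0.25 cm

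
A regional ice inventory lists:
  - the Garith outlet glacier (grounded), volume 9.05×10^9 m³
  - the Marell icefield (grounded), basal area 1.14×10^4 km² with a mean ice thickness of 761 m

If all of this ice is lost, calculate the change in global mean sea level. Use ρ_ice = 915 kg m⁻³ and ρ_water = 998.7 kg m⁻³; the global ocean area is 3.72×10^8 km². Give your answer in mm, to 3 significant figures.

≈ 21.4 mm

Garith: 9.05×10^9 m³ × (915/998.7) = 8.292×10^9 m³ of water.
Marell: ice volume = 1.14×10^4 km² × 761 m = 8675 km³; 8675 × (915/998.7) = 7948 km³ of water.
Total added water ≈ 7.957×10^12 m³ over 3.72×10^14 m² → Δh = 0.0214 m = 21.4 mm.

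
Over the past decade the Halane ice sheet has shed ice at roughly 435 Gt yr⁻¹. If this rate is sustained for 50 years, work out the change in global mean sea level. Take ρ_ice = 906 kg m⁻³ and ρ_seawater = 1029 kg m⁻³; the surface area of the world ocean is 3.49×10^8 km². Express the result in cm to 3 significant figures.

≈ 6.06 cm

Total mass lost = 435 Gt/yr × 50 yr = 2.175×10^4 Gt = 2.175×10^16 kg.
ρ_w = 1029 kg m⁻³, so water volume = 2.175×10^16 / 1029 = 2.114×10^13 m³.
Δh = 2.114×10^13 / 3.49×10^14 = 0.0606 m = 6.06 cm.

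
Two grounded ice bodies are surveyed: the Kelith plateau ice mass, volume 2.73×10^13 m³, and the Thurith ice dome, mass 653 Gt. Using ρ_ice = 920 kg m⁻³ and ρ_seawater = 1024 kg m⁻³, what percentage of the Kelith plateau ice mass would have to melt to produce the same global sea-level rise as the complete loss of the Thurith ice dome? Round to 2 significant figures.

Equal sea-level rise means equal mass of meltwater, i.e. equal mass of ice lost.
Ice mass of Thurith: 6.530×10^14 kg; ice mass of Kelith: 2.512×10^16 kg.
Fraction required = 6.530×10^14 / 2.512×10^16 = 0.0260 → 2.6 %.

≈ 2.6 %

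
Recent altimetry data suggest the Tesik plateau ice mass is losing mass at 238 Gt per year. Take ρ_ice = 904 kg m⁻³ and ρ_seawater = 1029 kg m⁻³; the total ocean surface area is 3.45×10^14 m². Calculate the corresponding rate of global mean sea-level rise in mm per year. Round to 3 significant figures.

ρ_w = 1029 kg m⁻³. Annual water volume added = 238 Gt / ρ_w = 2.380×10^14 kg / 1029 kg m⁻³ = 2.313×10^11 m³.
Δh per year = 2.313×10^11 / 3.45×10^14 = 6.70×10^-4 m = 0.670 mm.

≈ 0.670 mm/yr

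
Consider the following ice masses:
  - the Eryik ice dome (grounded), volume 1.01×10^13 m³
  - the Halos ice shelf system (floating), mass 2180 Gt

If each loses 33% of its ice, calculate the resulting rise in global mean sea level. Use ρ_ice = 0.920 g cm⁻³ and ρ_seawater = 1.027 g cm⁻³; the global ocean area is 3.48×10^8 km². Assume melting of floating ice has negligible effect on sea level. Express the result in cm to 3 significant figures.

Eryik: 0.33 × 1.01×10^13 m³ × (920/1027) = 2.986×10^12 m³ of water.
The Halos ice shelf system is floating and already displaces its own weight of water, so its melt adds essentially nothing to sea level.
Total added water ≈ 2.986×10^12 m³ over 3.48×10^14 m² → Δh = 8.58×10^-3 m = 0.858 cm.

≈ 0.858 cm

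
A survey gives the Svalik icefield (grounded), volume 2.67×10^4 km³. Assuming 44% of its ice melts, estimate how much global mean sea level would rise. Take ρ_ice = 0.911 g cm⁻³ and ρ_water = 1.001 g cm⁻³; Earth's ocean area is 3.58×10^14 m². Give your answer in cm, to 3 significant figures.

≈ 2.99 cm

Svalik: 0.44 × 2.67×10^4 km³ × (911/1001) = 1.069×10^4 km³ of water.
Spread over 3.58×10^14 m² of ocean, Δh = 1.069×10^13 / 3.58×10^14 = 0.0299 m = 2.99 cm.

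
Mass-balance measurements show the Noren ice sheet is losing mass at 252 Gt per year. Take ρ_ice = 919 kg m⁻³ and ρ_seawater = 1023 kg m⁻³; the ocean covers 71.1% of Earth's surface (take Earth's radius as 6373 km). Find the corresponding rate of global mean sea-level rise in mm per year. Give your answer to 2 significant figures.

≈ 0.68 mm/yr

ρ_w = 1023 kg m⁻³. Annual water volume added = 252 Gt / ρ_w = 2.520×10^14 kg / 1023 kg m⁻³ = 2.463×10^11 m³.
Δh per year = 2.463×10^11 / 3.63×10^14 = 6.79×10^-4 m = 0.68 mm.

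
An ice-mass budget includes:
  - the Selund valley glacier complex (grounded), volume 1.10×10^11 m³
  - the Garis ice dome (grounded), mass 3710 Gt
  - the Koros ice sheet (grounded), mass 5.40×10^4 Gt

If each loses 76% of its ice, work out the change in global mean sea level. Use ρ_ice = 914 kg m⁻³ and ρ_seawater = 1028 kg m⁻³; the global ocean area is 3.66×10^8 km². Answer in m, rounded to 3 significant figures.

≈ 0.117 m

Selund: 0.76 × 1.10×10^11 m³ × (914/1028) = 7.433×10^10 m³ of water.
Garis: 0.76 × 3710 Gt = 2.820×10^15 kg; dividing by ρ_w = 1028 kg m⁻³ gives 2.743×10^12 m³ of water.
Koros: 0.76 × 5.40×10^4 Gt = 4.104×10^16 kg; dividing by ρ_w = 1028 kg m⁻³ gives 3.992×10^13 m³ of water.
Total added water ≈ 4.274×10^13 m³ over 3.66×10^14 m² → Δh = 0.117 m.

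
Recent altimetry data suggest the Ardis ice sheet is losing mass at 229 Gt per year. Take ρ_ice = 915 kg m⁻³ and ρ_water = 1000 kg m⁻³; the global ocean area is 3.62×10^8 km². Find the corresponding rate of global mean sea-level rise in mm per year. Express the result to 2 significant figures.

ρ_w = 1000 kg m⁻³. Annual water volume added = 229 Gt / ρ_w = 2.290×10^14 kg / 1000 kg m⁻³ = 2.290×10^11 m³.
Δh per year = 2.290×10^11 / 3.62×10^14 = 6.33×10^-4 m = 0.63 mm.

≈ 0.63 mm/yr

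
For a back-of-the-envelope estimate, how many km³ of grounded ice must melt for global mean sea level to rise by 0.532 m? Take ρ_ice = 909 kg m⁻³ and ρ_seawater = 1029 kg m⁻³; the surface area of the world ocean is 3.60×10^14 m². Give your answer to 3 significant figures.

≈ 2.17×10^5 km³

Required water volume = Δh × A = 0.532 m × 3.60×10^14 m² = 1.915×10^14 m³ = 1.915×10^5 km³.
Ice volume = water volume × ρ_w/ρ_ice = 1.915×10^5 × 1029/909 = 2.17×10^5 km³.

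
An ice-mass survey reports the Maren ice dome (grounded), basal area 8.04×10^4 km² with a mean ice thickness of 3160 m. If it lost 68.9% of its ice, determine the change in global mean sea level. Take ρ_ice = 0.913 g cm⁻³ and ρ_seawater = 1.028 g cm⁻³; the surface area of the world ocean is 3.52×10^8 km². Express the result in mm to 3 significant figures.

≈ 442 mm

Maren: ice volume = 8.04×10^4 km² × 3160 m = 2.541×10^5 km³; 0.689 × 2.541×10^5 × (913/1028) = 1.555×10^5 km³ of water.
Spread over 3.52×10^14 m² of ocean, Δh = 1.555×10^14 / 3.52×10^14 = 0.442 m = 442 mm.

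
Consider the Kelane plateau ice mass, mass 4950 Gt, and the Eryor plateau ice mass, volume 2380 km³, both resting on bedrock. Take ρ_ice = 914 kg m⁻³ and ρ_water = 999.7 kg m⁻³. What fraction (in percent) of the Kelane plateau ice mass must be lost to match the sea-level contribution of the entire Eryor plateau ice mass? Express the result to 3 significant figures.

≈ 43.9 %

Equal sea-level rise means equal mass of meltwater, i.e. equal mass of ice lost.
Ice mass of Eryor: 2.175×10^15 kg; ice mass of Kelane: 4.950×10^15 kg.
Fraction required = 2.175×10^15 / 4.950×10^15 = 0.439 → 43.9 %.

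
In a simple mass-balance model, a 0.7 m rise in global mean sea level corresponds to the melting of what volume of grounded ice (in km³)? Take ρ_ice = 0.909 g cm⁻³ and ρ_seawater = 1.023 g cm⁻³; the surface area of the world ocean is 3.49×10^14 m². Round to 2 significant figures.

Required water volume = Δh × A = 0.7 m × 3.49×10^14 m² = 2.443×10^14 m³ = 2.443×10^5 km³.
Ice volume = water volume × ρ_w/ρ_ice = 2.443×10^5 × 1023/909 = 2.7×10^5 km³.

≈ 2.7×10^5 km³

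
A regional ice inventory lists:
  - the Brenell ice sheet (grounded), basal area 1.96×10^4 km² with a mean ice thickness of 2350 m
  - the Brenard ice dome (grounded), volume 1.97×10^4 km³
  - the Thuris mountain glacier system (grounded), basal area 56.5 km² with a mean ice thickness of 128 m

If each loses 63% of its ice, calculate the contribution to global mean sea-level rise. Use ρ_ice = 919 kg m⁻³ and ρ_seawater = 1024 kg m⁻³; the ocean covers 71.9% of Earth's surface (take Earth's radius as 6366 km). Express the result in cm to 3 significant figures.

Brenell: ice volume = 1.96×10^4 km² × 2350 m = 4.606×10^4 km³; 0.63 × 4.606×10^4 × (919/1024) = 2.604×10^4 km³ of water.
Brenard: 0.63 × 1.97×10^4 km³ × (919/1024) = 1.114×10^4 km³ of water.
Thuris: ice volume = 56.5 km² × 128 m = 7.232 km³; 0.63 × 7.232 × (919/1024) = 4.089 km³ of water.
Total added water ≈ 3.718×10^13 m³ over 3.66×10^14 m² → Δh = 0.102 m = 10.2 cm.

≈ 10.2 cm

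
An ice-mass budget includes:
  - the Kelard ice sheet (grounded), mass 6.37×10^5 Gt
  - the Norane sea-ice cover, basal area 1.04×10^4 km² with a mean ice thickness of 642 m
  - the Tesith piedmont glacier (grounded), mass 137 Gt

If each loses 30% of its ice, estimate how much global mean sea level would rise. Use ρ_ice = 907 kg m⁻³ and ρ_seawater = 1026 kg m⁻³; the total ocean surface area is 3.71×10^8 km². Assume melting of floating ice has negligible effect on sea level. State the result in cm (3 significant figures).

≈ 50.2 cm

Kelard: 0.3 × 6.37×10^5 Gt = 1.911×10^17 kg; dividing by ρ_w = 1026 kg m⁻³ gives 1.863×10^14 m³ of water.
The Norane sea-ice cover is floating and already displaces its own weight of water, so its melt adds essentially nothing to sea level.
Tesith: 0.3 × 137 Gt = 4.110×10^13 kg; dividing by ρ_w = 1026 kg m⁻³ gives 4.006×10^10 m³ of water.
Total added water ≈ 1.863×10^14 m³ over 3.71×10^14 m² → Δh = 0.502 m = 50.2 cm.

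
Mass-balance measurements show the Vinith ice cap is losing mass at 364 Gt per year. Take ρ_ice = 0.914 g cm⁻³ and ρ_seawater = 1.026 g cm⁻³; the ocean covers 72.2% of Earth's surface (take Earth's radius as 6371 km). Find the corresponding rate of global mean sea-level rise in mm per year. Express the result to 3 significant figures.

≈ 0.963 mm/yr

ρ_w = 1.026 g cm⁻³ = 1026 kg m⁻³. Annual water volume added = 364 Gt / ρ_w = 3.640×10^14 kg / 1026 kg m⁻³ = 3.548×10^11 m³.
Δh per year = 3.548×10^11 / 3.68×10^14 = 9.63×10^-4 m = 0.963 mm.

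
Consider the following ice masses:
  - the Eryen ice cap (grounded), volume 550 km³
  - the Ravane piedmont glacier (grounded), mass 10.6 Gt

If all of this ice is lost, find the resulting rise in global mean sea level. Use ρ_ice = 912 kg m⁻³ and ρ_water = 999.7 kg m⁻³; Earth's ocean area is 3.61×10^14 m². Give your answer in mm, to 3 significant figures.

Eryen: 550 km³ × (912/999.7) = 501.8 km³ of water.
Ravane: 10.6 Gt = 1.060×10^13 kg; dividing by ρ_w = 999.7 kg m⁻³ gives 1.060×10^10 m³ of water.
Total added water ≈ 5.124×10^11 m³ over 3.61×10^14 m² → Δh = 1.42×10^-3 m = 1.42 mm.

≈ 1.42 mm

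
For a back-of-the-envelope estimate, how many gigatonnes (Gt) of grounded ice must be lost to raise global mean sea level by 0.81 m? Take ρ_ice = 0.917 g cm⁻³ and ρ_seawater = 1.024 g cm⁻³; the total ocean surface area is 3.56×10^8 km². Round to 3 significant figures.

Required water volume = Δh × A = 0.81 m × 3.56×10^14 m² = 2.884×10^14 m³.
ρ_w = 1.024 g cm⁻³ = 1024 kg m⁻³, so the mass of water = 2.884×10^14 m³ × 1024 kg m⁻³ = 2.953×10^17 kg = 2.95×10^5 Gt (and the same mass of ice, by conservation).

≈ 2.95×10^5 Gt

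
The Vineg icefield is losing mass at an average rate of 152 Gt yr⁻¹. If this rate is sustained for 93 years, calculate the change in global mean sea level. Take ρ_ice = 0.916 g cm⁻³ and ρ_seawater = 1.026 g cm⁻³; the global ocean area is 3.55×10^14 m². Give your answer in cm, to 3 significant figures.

Total mass lost = 152 Gt/yr × 93 yr = 1.414×10^4 Gt = 1.414×10^16 kg.
ρ_w = 1.026 g cm⁻³ = 1026 kg m⁻³, so water volume = 1.414×10^16 / 1026 = 1.378×10^13 m³.
Δh = 1.378×10^13 / 3.55×10^14 = 0.0388 m = 3.88 cm.

≈ 3.88 cm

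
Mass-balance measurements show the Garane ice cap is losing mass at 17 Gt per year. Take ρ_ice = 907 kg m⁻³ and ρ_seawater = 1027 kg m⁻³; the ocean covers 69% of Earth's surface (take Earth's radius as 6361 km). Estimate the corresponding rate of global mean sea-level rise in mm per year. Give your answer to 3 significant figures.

ρ_w = 1027 kg m⁻³. Annual water volume added = 17 Gt / ρ_w = 1.700×10^13 kg / 1027 kg m⁻³ = 1.655×10^10 m³.
Δh per year = 1.655×10^10 / 3.51×10^14 = 4.72×10^-5 m = 0.0472 mm.

≈ 0.0472 mm/yr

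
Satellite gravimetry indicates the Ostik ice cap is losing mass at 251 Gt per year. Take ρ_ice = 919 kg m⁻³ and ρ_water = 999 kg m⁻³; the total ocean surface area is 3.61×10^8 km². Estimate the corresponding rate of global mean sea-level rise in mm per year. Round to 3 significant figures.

≈ 0.696 mm/yr

ρ_w = 999 kg m⁻³. Annual water volume added = 251 Gt / ρ_w = 2.510×10^14 kg / 999 kg m⁻³ = 2.513×10^11 m³.
Δh per year = 2.513×10^11 / 3.61×10^14 = 6.96×10^-4 m = 0.696 mm.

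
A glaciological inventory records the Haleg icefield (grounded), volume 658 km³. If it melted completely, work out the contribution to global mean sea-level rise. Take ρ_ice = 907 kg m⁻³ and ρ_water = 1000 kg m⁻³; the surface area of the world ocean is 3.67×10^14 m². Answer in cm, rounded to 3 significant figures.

≈ 0.163 cm

Haleg: 658 km³ × (907/1000) = 596.8 km³ of water.
Spread over 3.67×10^14 m² of ocean, Δh = 5.968×10^11 / 3.67×10^14 = 1.63×10^-3 m = 0.163 cm.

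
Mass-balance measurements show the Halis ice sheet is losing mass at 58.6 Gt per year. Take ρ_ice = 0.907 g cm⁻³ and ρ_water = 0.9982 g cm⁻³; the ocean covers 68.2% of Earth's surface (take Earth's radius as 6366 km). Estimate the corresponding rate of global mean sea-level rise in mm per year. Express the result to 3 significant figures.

≈ 0.169 mm/yr

ρ_w = 0.9982 g cm⁻³ = 998.2 kg m⁻³. Annual water volume added = 58.6 Gt / ρ_w = 5.860×10^13 kg / 998.2 kg m⁻³ = 5.871×10^10 m³.
Δh per year = 5.871×10^10 / 3.47×10^14 = 1.69×10^-4 m = 0.169 mm.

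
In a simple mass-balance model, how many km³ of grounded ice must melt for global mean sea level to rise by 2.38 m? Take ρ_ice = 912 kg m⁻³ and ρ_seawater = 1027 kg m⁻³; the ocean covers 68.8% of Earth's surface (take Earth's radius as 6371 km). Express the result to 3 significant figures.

≈ 9.41×10^5 km³

Required water volume = Δh × A = 2.38 m × 3.51×10^14 m² = 8.352×10^14 m³ = 8.352×10^5 km³.
Ice volume = water volume × ρ_w/ρ_ice = 8.352×10^5 × 1027/912 = 9.41×10^5 km³.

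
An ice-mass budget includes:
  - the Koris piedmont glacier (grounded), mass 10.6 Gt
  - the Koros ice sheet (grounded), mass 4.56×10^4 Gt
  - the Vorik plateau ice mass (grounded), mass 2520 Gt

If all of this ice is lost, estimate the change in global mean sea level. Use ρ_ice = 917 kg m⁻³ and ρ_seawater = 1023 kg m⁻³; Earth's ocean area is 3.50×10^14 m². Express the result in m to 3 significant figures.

≈ 0.134 m

Koris: 10.6 Gt = 1.060×10^13 kg; dividing by ρ_w = 1023 kg m⁻³ gives 1.036×10^10 m³ of water.
Koros: 4.56×10^4 Gt = 4.560×10^16 kg; dividing by ρ_w = 1023 kg m⁻³ gives 4.457×10^13 m³ of water.
Vorik: 2520 Gt = 2.520×10^15 kg; dividing by ρ_w = 1023 kg m⁻³ gives 2.463×10^12 m³ of water.
Total added water ≈ 4.705×10^13 m³ over 3.50×10^14 m² → Δh = 0.134 m.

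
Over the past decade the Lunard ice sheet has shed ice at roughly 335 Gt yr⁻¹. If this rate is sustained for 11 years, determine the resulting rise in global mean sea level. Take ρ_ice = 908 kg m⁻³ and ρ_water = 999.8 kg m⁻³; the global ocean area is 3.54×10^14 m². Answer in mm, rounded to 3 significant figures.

Total mass lost = 335 Gt/yr × 11 yr = 3685 Gt = 3.685×10^15 kg.
ρ_w = 999.8 kg m⁻³, so water volume = 3.685×10^15 / 999.8 = 3.686×10^12 m³.
Δh = 3.686×10^12 / 3.54×10^14 = 0.0104 m = 10.4 mm.

≈ 10.4 mm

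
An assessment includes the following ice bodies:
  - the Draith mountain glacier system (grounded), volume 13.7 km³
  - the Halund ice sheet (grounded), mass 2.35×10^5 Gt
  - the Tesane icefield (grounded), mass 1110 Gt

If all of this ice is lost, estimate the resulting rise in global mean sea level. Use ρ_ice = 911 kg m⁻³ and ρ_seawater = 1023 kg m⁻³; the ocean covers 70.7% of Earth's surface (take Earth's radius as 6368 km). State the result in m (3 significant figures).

Draith: 13.7 km³ × (911/1023) = 12.20 km³ of water.
Halund: 2.35×10^5 Gt = 2.350×10^17 kg; dividing by ρ_w = 1023 kg m⁻³ gives 2.297×10^14 m³ of water.
Tesane: 1110 Gt = 1.110×10^15 kg; dividing by ρ_w = 1023 kg m⁻³ gives 1.085×10^12 m³ of water.
Total added water ≈ 2.308×10^14 m³ over 3.60×10^14 m² → Δh = 0.641 m.

≈ 0.641 m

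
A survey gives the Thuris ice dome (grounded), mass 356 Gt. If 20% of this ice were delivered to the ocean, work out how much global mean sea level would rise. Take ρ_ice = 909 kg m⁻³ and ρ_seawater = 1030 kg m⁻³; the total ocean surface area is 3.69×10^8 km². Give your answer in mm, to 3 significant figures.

Thuris: 0.2 × 356 Gt = 7.120×10^13 kg; dividing by ρ_w = 1030 kg m⁻³ gives 6.913×10^10 m³ of water.
Spread over 3.69×10^14 m² of ocean, Δh = 6.913×10^10 / 3.69×10^14 = 1.87×10^-4 m = 0.187 mm.

≈ 0.187 mm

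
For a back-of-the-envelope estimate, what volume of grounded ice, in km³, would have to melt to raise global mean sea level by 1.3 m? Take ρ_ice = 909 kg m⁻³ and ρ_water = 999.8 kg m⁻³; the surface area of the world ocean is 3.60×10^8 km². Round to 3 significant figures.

Required water volume = Δh × A = 1.3 m × 3.60×10^14 m² = 4.680×10^14 m³ = 4.680×10^5 km³.
Ice volume = water volume × ρ_w/ρ_ice = 4.680×10^5 × 999.8/909 = 5.15×10^5 km³.

≈ 5.15×10^5 km³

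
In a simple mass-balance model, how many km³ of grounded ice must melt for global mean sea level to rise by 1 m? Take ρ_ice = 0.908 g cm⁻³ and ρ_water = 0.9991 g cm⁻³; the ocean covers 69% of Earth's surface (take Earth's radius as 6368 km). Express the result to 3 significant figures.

Required water volume = Δh × A = 1 m × 3.52×10^14 m² = 3.516×10^14 m³ = 3.516×10^5 km³.
Ice volume = water volume × ρ_w/ρ_ice = 3.516×10^5 × 999.1/908 = 3.87×10^5 km³.

≈ 3.87×10^5 km³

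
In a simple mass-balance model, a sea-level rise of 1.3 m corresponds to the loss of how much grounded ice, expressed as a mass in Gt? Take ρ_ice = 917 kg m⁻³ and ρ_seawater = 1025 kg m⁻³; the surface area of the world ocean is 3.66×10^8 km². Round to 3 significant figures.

Required water volume = Δh × A = 1.3 m × 3.66×10^14 m² = 4.758×10^14 m³.
ρ_w = 1025 kg m⁻³, so the mass of water = 4.758×10^14 m³ × 1025 kg m⁻³ = 4.877×10^17 kg = 4.88×10^5 Gt (and the same mass of ice, by conservation).

≈ 4.88×10^5 Gt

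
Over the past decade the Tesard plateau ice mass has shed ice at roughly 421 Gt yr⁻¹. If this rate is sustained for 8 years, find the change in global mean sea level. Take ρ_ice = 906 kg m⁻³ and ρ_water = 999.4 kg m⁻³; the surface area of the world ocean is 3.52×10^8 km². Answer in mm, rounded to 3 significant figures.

Total mass lost = 421 Gt/yr × 8 yr = 3368 Gt = 3.368×10^15 kg.
ρ_w = 999.4 kg m⁻³, so water volume = 3.368×10^15 / 999.4 = 3.370×10^12 m³.
Δh = 3.370×10^12 / 3.52×10^14 = 9.57×10^-3 m = 9.57 mm.

≈ 9.57 mm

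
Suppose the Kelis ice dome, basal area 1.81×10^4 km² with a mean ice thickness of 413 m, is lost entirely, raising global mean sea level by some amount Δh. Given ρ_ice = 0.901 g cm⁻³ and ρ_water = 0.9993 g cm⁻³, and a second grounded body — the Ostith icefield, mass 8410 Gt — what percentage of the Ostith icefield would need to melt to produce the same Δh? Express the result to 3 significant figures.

≈ 80.1 %

Equal sea-level rise means equal mass of meltwater, i.e. equal mass of ice lost.
Ice mass of Kelis: 6.735×10^15 kg; ice mass of Ostith: 8.410×10^15 kg.
Fraction required = 6.735×10^15 / 8.410×10^15 = 0.801 → 80.1 %.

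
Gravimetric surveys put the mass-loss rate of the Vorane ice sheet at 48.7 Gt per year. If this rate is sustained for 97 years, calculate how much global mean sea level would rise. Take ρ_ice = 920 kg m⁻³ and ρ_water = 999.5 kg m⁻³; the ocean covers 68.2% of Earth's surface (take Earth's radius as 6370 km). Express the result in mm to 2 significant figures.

≈ 14 mm

Total mass lost = 48.7 Gt/yr × 97 yr = 4724 Gt = 4.724×10^15 kg.
ρ_w = 999.5 kg m⁻³, so water volume = 4.724×10^15 / 999.5 = 4.726×10^12 m³.
Δh = 4.726×10^12 / 3.48×10^14 = 0.0136 m = 14 mm.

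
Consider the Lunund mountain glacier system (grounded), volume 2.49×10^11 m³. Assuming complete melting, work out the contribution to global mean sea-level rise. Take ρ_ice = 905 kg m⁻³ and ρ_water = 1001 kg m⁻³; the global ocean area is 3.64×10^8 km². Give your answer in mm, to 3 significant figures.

Lunund: 2.49×10^11 m³ × (905/1001) = 2.251×10^11 m³ of water.
Spread over 3.64×10^14 m² of ocean, Δh = 2.251×10^11 / 3.64×10^14 = 6.18×10^-4 m = 0.618 mm.

≈ 0.618 mm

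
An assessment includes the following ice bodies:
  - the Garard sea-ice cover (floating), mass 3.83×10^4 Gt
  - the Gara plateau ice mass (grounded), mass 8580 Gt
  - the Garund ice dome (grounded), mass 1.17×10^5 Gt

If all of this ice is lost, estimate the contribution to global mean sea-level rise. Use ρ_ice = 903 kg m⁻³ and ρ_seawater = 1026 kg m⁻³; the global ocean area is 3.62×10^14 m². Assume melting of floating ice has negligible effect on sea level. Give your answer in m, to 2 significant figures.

The Garard sea-ice cover is floating and already displaces its own weight of water, so its melt adds essentially nothing to sea level.
Gara: 8580 Gt = 8.580×10^15 kg; dividing by ρ_w = 1026 kg m⁻³ gives 8.363×10^12 m³ of water.
Garund: 1.17×10^5 Gt = 1.170×10^17 kg; dividing by ρ_w = 1026 kg m⁻³ gives 1.140×10^14 m³ of water.
Total added water ≈ 1.224×10^14 m³ over 3.62×10^14 m² → Δh = 0.338 m.

≈ 0.34 m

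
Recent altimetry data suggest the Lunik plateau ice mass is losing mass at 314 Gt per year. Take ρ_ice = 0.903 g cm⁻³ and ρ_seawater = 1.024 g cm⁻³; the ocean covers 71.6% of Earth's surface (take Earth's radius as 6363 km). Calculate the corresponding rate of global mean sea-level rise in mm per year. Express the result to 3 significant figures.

ρ_w = 1.024 g cm⁻³ = 1024 kg m⁻³. Annual water volume added = 314 Gt / ρ_w = 3.140×10^14 kg / 1024 kg m⁻³ = 3.066×10^11 m³.
Δh per year = 3.066×10^11 / 3.64×10^14 = 8.42×10^-4 m = 0.842 mm.

≈ 0.842 mm/yr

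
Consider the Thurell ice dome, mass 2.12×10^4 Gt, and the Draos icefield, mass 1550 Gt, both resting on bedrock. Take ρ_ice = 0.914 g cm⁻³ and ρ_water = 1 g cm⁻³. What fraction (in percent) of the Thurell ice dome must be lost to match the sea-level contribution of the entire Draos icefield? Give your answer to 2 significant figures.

≈ 7.3 %

Equal sea-level rise means equal mass of meltwater, i.e. equal mass of ice lost.
Ice mass of Draos: 1.550×10^15 kg; ice mass of Thurell: 2.120×10^16 kg.
Fraction required = 1.550×10^15 / 2.120×10^16 = 0.0731 → 7.3 %.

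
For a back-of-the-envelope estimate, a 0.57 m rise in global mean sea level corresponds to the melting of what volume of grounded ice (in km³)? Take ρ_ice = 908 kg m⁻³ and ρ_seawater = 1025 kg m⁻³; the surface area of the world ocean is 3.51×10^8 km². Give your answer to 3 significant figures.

≈ 2.26×10^5 km³

Required water volume = Δh × A = 0.57 m × 3.51×10^14 m² = 2.001×10^14 m³ = 2.001×10^5 km³.
Ice volume = water volume × ρ_w/ρ_ice = 2.001×10^5 × 1025/908 = 2.26×10^5 km³.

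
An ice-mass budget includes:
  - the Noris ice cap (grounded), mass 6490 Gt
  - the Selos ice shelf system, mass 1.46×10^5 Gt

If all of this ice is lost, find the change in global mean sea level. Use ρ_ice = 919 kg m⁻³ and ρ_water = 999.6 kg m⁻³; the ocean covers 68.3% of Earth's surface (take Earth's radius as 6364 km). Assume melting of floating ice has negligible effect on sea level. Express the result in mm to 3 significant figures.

≈ 18.7 mm

Noris: 6490 Gt = 6.490×10^15 kg; dividing by ρ_w = 999.6 kg m⁻³ gives 6.493×10^12 m³ of water.
The Selos ice shelf system is floating and already displaces its own weight of water, so its melt adds essentially nothing to sea level.
Total added water ≈ 6.493×10^12 m³ over 3.48×10^14 m² → Δh = 0.0187 m = 18.7 mm.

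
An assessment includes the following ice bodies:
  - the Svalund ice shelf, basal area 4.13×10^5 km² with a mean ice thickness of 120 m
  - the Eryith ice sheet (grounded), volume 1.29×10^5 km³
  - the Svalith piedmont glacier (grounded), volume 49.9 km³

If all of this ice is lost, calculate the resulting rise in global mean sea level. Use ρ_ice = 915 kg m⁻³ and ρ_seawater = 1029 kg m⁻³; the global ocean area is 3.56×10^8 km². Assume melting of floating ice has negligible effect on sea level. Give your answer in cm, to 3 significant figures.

≈ 32.2 cm

The Svalund ice shelf is floating and already displaces its own weight of water, so its melt adds essentially nothing to sea level.
Eryith: 1.29×10^5 km³ × (915/1029) = 1.147×10^5 km³ of water.
Svalith: 49.9 km³ × (915/1029) = 44.37 km³ of water.
Total added water ≈ 1.148×10^14 m³ over 3.56×10^14 m² → Δh = 0.322 m = 32.2 cm.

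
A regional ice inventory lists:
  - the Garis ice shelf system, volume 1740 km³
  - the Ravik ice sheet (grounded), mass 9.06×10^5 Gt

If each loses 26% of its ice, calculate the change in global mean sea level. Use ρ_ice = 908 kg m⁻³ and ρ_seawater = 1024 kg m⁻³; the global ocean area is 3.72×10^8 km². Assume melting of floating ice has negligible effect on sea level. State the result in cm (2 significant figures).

The Garis ice shelf system is floating and already displaces its own weight of water, so its melt adds essentially nothing to sea level.
Ravik: 0.26 × 9.06×10^5 Gt = 2.356×10^17 kg; dividing by ρ_w = 1024 kg m⁻³ gives 2.300×10^14 m³ of water.
Total added water ≈ 2.300×10^14 m³ over 3.72×10^14 m² → Δh = 0.618 m = 62 cm.

≈ 62 cm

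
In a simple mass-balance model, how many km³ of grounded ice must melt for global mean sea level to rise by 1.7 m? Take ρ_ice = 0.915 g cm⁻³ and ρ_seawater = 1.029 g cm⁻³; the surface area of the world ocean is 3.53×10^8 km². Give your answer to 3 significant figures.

Required water volume = Δh × A = 1.7 m × 3.53×10^14 m² = 6.001×10^14 m³ = 6.001×10^5 km³.
Ice volume = water volume × ρ_w/ρ_ice = 6.001×10^5 × 1029/915 = 6.75×10^5 km³.

≈ 6.75×10^5 km³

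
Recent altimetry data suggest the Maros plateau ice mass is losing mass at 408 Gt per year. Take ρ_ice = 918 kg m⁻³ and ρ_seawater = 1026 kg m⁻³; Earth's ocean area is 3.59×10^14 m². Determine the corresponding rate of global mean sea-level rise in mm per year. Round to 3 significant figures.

ρ_w = 1026 kg m⁻³. Annual water volume added = 408 Gt / ρ_w = 4.080×10^14 kg / 1026 kg m⁻³ = 3.977×10^11 m³.
Δh per year = 3.977×10^11 / 3.59×10^14 = 1.11×10^-3 m = 1.11 mm.

≈ 1.11 mm/yr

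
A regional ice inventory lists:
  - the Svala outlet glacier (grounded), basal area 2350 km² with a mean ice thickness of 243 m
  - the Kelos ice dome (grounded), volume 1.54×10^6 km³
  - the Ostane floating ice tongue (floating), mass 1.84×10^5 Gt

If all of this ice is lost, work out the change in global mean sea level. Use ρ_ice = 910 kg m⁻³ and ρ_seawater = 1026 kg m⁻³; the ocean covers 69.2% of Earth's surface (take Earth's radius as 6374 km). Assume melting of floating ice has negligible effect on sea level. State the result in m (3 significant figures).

≈ 3.87 m

Svala: ice volume = 2350 km² × 243 m = 571.0 km³; 571.0 × (910/1026) = 506.5 km³ of water.
Kelos: 1.54×10^6 km³ × (910/1026) = 1.366×10^6 km³ of water.
The Ostane floating ice tongue is floating and already displaces its own weight of water, so its melt adds essentially nothing to sea level.
Total added water ≈ 1.366×10^15 m³ over 3.53×10^14 m² → Δh = 3.87 m.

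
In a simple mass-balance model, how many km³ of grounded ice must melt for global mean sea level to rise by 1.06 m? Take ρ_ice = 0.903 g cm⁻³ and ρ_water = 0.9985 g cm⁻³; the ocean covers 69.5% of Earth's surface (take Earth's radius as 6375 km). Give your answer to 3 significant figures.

Required water volume = Δh × A = 1.06 m × 3.55×10^14 m² = 3.762×10^14 m³ = 3.762×10^5 km³.
Ice volume = water volume × ρ_w/ρ_ice = 3.762×10^5 × 998.5/903 = 4.16×10^5 km³.

≈ 4.16×10^5 km³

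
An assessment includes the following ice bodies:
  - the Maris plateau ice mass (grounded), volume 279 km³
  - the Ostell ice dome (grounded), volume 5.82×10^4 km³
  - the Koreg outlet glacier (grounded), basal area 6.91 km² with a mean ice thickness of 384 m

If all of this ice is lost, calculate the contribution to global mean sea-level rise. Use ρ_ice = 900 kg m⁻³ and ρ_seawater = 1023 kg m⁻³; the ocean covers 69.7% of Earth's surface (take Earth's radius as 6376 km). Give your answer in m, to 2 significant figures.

Maris: 279 km³ × (900/1023) = 245.5 km³ of water.
Ostell: 5.82×10^4 km³ × (900/1023) = 5.120×10^4 km³ of water.
Koreg: ice volume = 6.91 km² × 384 m = 2.653 km³; 2.653 × (900/1023) = 2.334 km³ of water.
Total added water ≈ 5.145×10^13 m³ over 3.56×10^14 m² → Δh = 0.144 m.

≈ 0.14 m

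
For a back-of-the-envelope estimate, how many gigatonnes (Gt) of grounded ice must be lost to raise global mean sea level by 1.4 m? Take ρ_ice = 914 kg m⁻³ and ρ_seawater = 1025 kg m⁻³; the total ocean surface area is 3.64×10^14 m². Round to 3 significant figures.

Required water volume = Δh × A = 1.4 m × 3.64×10^14 m² = 5.096×10^14 m³.
ρ_w = 1025 kg m⁻³, so the mass of water = 5.096×10^14 m³ × 1025 kg m⁻³ = 5.223×10^17 kg = 5.22×10^5 Gt (and the same mass of ice, by conservation).

≈ 5.22×10^5 Gt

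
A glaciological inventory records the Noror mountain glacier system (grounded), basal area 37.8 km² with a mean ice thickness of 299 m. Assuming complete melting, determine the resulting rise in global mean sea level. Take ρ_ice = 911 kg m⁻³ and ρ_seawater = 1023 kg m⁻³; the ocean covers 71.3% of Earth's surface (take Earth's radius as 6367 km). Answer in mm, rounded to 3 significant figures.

Noror: ice volume = 37.8 km² × 299 m = 11.30 km³; 11.30 × (911/1023) = 10.06 km³ of water.
Spread over 3.63×10^14 m² of ocean, Δh = 1.006×10^10 / 3.63×10^14 = 2.77×10^-5 m = 0.0277 mm.

≈ 0.0277 mm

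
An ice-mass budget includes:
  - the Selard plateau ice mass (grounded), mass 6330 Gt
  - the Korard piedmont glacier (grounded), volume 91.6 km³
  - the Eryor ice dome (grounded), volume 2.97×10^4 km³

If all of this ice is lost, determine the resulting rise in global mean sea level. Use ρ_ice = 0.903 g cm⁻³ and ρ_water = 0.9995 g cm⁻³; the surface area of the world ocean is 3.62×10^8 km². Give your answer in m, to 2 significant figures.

≈ 0.092 m

Selard: 6330 Gt = 6.330×10^15 kg; dividing by ρ_w = 0.9995 g cm⁻³ = 999.5 kg m⁻³ gives 6.333×10^12 m³ of water.
Korard: 91.6 km³ × (903/999.5) = 82.76 km³ of water.
Eryor: 2.97×10^4 km³ × (903/999.5) = 2.683×10^4 km³ of water.
Total added water ≈ 3.325×10^13 m³ over 3.62×10^14 m² → Δh = 0.0918 m.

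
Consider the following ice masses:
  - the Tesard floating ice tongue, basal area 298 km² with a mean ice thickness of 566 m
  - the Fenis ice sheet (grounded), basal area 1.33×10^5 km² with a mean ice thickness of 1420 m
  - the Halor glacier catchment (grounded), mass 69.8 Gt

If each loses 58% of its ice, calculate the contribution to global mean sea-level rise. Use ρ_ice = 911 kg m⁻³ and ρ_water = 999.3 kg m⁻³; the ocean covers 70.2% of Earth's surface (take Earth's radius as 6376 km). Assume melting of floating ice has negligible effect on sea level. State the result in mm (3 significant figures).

The Tesard floating ice tongue is floating and already displaces its own weight of water, so its melt adds essentially nothing to sea level.
Fenis: ice volume = 1.33×10^5 km² × 1420 m = 1.889×10^5 km³; 0.58 × 1.889×10^5 × (911/999.3) = 9.986×10^4 km³ of water.
Halor: 0.58 × 69.8 Gt = 4.048×10^13 kg; dividing by ρ_w = 999.3 kg m⁻³ gives 4.051×10^10 m³ of water.
Total added water ≈ 9.990×10^13 m³ over 3.59×10^14 m² → Δh = 0.279 m = 279 mm.

≈ 279 mm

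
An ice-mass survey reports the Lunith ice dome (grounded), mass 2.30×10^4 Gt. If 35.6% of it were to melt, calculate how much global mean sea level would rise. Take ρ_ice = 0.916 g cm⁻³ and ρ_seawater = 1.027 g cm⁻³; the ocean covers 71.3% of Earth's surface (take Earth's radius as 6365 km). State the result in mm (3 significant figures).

Lunith: 0.356 × 2.30×10^4 Gt = 8.188×10^15 kg; dividing by ρ_w = 1.027 g cm⁻³ = 1027 kg m⁻³ gives 7.973×10^12 m³ of water.
Spread over 3.63×10^14 m² of ocean, Δh = 7.973×10^12 / 3.63×10^14 = 0.0220 m = 22.0 mm.

≈ 22.0 mm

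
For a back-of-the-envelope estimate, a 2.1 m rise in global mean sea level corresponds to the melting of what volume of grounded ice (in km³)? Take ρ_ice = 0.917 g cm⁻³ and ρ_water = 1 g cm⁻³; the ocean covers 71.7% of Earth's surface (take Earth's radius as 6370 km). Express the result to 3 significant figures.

≈ 8.37×10^5 km³

Required water volume = Δh × A = 2.1 m × 3.66×10^14 m² = 7.678×10^14 m³ = 7.678×10^5 km³.
Ice volume = water volume × ρ_w/ρ_ice = 7.678×10^5 × 1000/917 = 8.37×10^5 km³.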